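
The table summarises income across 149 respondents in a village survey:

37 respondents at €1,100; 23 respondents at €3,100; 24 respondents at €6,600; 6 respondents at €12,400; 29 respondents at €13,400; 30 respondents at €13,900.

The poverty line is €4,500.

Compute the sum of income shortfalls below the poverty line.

€158,000

Poor units: 37×€1,100, 23×€3,100 (q = 60 of N = 149).
Individual gaps: 37×(4500−1100) = 125800; 23×(4500−3100) = 32200.
Aggregate gap = €158,000.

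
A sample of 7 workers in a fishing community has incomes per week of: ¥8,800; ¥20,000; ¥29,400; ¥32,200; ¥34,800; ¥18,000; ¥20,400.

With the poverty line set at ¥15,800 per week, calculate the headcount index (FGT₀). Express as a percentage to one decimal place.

14.3%

1 of the 7 workers have income below ¥15,800.
H = 1/7 = 14.3%.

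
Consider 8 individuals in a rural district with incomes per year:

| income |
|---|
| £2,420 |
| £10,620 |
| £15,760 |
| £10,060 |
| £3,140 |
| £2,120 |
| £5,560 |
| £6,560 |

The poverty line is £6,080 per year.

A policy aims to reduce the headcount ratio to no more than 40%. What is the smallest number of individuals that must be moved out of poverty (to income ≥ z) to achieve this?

4 of the 8 individuals are poor, so H = 4/8 = 0.500.
A headcount ratio of at most 40% allows at most ⌊0.40 × 8⌋ = 3 poor individuals.
So at least 4 − 3 = 1 must be lifted.

1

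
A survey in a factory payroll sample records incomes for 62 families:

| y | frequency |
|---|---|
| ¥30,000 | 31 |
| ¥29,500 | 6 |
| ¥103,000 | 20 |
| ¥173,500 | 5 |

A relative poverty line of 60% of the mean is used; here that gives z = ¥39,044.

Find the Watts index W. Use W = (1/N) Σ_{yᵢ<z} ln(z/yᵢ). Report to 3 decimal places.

Below the line: 6×¥29,500, 31×¥30,000 (q = 37 of N = 62).
Log shortfalls: ln(39044/29500) = 0.2803 (×6); ln(39044/30000) = 0.2635 (×31).
W = 9.850041 / 62 = 0.159.

0.159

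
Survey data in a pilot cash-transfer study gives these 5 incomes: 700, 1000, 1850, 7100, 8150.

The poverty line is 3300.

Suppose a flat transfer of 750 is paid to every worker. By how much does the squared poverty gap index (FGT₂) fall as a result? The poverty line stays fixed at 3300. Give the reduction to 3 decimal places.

Before: below the line — 700, 1000, 1850; squared poverty gap index (FGT₂) = 0.25992.
After the 750 transfer: below the line — 1450, 1750, 2600; squared poverty gap index (FGT₂) = 0.11598.
Reduction = 0.25992 − 0.11598 = 0.144.

0.144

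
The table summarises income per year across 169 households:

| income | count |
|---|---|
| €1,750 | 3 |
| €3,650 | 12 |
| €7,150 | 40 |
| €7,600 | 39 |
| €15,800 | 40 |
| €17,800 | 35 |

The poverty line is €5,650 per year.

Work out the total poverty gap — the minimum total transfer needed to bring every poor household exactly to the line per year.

€35,700

Below the line: 3×€1,750, 12×€3,650 (q = 15 of N = 169).
Individual gaps: 3×(5650−1750) = 11700; 12×(5650−3650) = 24000.
Aggregate gap = €35,700.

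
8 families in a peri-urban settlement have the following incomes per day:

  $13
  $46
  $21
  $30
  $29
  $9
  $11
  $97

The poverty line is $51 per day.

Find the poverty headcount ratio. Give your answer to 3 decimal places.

0.875

7 of the 8 families have income below $51.
H = 7/8 = 0.875.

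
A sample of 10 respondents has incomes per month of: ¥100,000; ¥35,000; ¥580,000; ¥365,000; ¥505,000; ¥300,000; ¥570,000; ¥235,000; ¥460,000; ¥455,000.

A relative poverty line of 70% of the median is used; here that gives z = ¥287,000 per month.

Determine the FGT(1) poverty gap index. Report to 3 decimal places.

0.171

Poor units: ¥35,000, ¥100,000, ¥235,000 (q = 3 of N = 10).
Relative gaps: (287000−35000)/287000 = 0.8780; (287000−100000)/287000 = 0.6516; (287000−235000)/287000 = 0.1812.
Sum of shortfalls = 1.710801; P₁ averages over all N: 1.710801 / 10 = 0.171.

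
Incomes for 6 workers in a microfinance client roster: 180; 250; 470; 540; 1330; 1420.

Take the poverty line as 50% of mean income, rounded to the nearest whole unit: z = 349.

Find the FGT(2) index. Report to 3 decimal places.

0.052

Below the line: 180, 250 (q = 2 of N = 6).
Relative gaps: (349−180)/349 = 0.4842; (349−250)/349 = 0.2837.
Squared: 0.2345; 0.0805.
Sum = 0.314956; P₂ = 0.314956 / 6 = 0.052.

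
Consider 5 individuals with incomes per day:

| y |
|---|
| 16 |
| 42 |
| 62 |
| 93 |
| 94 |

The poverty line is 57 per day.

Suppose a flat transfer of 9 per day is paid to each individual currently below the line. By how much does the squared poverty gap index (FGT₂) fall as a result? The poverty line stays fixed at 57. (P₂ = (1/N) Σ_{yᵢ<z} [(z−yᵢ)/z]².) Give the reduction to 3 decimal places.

0.052

Before: below the line — 16, 42; squared poverty gap index (FGT₂) = 0.11733.
After the 9 transfer: below the line — 25, 51; squared poverty gap index (FGT₂) = 0.06525.
Reduction = 0.11733 − 0.06525 = 0.052.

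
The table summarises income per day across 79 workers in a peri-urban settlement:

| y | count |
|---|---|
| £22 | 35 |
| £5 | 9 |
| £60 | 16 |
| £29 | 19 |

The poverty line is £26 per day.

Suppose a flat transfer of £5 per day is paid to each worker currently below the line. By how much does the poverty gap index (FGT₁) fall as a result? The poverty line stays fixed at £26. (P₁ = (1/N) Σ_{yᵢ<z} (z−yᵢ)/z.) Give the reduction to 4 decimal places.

0.0901

Before: below the line — 9×£5, 35×£22; poverty gap index (FGT₁) = 0.160175.
After the £5 transfer: below the line — 9×£10; poverty gap index (FGT₁) = 0.070107.
Reduction = 0.160175 − 0.070107 = 0.0901.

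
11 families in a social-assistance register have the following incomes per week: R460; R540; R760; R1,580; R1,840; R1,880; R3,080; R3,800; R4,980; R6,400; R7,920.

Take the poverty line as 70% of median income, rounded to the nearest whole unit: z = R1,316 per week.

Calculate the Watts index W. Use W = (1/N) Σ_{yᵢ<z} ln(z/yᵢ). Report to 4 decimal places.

Incomes under z: R460, R540, R760 (q = 3 of N = 11).
Log gaps: ln(1316/460) = 1.0511; ln(1316/540) = 0.8908; ln(1316/760) = 0.5490.
W = 2.490942 / 11 = 0.2264.

0.2264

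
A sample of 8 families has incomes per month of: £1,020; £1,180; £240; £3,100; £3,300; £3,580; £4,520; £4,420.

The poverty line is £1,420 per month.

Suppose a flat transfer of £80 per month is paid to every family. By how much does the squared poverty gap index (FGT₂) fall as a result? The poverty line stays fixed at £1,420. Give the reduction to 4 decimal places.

0.0169

Before: below the line — £240, £1,020, £1,180; squared poverty gap index (FGT₂) = 0.099807.
After the £80 transfer: below the line — £320, £1,100, £1,260; squared poverty gap index (FGT₂) = 0.082945.
Reduction = 0.099807 − 0.082945 = 0.0169.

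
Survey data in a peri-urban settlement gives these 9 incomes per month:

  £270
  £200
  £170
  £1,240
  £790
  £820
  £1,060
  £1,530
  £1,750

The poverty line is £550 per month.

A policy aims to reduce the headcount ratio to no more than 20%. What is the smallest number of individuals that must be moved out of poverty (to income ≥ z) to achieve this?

Currently q = 3 of N = 9 are below the line (H = 0.333).
A headcount ratio of at most 20% allows at most ⌊0.20 × 9⌋ = 1 poor individuals.
So at least 3 − 1 = 2 must be lifted.

2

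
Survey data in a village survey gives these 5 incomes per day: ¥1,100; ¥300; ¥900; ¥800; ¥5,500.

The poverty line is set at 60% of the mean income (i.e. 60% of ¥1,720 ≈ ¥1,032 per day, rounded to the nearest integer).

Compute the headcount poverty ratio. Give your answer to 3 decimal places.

3 of the 5 people have income below ¥1,032.
H = 3/5 = 0.600.

0.600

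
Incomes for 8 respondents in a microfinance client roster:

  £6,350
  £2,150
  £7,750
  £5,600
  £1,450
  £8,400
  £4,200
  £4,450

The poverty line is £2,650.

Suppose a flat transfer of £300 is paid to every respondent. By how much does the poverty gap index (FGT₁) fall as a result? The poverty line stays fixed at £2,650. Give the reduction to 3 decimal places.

0.028

Before: below the line — £1,450, £2,150; poverty gap index (FGT₁) = 0.08019.
After the £300 transfer: below the line — £1,750, £2,450; poverty gap index (FGT₁) = 0.05189.
Reduction = 0.08019 − 0.05189 = 0.028.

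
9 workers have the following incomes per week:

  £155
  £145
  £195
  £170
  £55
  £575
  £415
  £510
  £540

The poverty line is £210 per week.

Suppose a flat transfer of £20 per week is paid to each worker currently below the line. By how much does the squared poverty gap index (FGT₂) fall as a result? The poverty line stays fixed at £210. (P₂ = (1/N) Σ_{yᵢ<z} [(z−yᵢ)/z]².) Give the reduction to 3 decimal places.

Before: below the line — £55, £145, £155, £170, £195; squared poverty gap index (FGT₂) = 0.08340.
After the £20 transfer: below the line — £75, £165, £175, £190; squared poverty gap index (FGT₂) = 0.05511.
Reduction = 0.08340 − 0.05511 = 0.028.

0.028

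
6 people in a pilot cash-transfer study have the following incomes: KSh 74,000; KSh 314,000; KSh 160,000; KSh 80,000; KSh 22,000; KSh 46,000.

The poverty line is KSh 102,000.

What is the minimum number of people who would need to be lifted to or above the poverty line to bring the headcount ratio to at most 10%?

4

4 of the 6 people are poor, so H = 4/6 = 0.667.
A headcount ratio of at most 10% allows at most ⌊0.10 × 6⌋ = 0 poor people.
So at least 4 − 0 = 4 must be lifted.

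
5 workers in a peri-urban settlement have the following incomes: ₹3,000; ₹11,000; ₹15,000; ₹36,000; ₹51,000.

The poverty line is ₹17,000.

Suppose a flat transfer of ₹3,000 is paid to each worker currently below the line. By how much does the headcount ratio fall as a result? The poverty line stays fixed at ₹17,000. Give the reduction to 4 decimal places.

0.2000

Before: below the line — ₹3,000, ₹11,000, ₹15,000; headcount ratio = 0.600000.
After the ₹3,000 transfer: below the line — ₹6,000, ₹14,000; headcount ratio = 0.400000.
Reduction = 0.600000 − 0.400000 = 0.2000.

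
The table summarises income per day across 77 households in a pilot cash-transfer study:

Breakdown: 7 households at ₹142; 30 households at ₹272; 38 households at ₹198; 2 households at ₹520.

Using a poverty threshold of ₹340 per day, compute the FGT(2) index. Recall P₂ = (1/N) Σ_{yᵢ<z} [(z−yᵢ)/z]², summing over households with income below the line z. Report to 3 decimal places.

Incomes under z: 7×₹142, 38×₹198, 30×₹272 (q = 75 of N = 77).
Shortfall ratios: (340−142)/340 = 0.5824 (×7); (340−198)/340 = 0.4176 (×38); (340−272)/340 = 0.2000 (×30).
Squared: 0.3391 (×7); 0.1744 (×38); 0.0400 (×30).
Sum = 10.202249; P₂ = 10.202249 / 77 = 0.132.

0.132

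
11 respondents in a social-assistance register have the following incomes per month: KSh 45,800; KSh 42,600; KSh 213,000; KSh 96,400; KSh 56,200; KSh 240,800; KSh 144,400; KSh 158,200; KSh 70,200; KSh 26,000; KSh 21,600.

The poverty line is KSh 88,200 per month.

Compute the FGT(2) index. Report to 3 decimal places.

0.158

Poor units: KSh 21,600, KSh 26,000, KSh 42,600, KSh 45,800, KSh 56,200, KSh 70,200 (q = 6 of N = 11).
Gap ratios (z−y)/z: (88200−21600)/88200 = 0.7551; (88200−26000)/88200 = 0.7052; (88200−42600)/88200 = 0.5170; (88200−45800)/88200 = 0.4807; (88200−56200)/88200 = 0.3628; (88200−70200)/88200 = 0.2041.
Squared: 0.5702; 0.4973; 0.2673; 0.2311; 0.1316; 0.0416.
Sum = 1.739183; P₂ = 1.739183 / 11 = 0.158.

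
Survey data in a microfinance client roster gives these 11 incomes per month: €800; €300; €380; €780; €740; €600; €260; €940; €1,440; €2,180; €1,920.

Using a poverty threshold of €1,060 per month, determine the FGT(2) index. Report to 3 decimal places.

0.174

Incomes under z: €260, €300, €380, €600, €740, €780, €800, €940 (q = 8 of N = 11).
Gap ratios (z−y)/z: (1060−260)/1060 = 0.7547; (1060−300)/1060 = 0.7170; (1060−380)/1060 = 0.6415; (1060−600)/1060 = 0.4340; (1060−740)/1060 = 0.3019; (1060−780)/1060 = 0.2642; (1060−800)/1060 = 0.2453; (1060−940)/1060 = 0.1132.
Squared: 0.5696; 0.5141; 0.4115; 0.1883; 0.0911; 0.0698; 0.0602; 0.0128.
Sum = 1.917408; P₂ = 1.917408 / 11 = 0.174.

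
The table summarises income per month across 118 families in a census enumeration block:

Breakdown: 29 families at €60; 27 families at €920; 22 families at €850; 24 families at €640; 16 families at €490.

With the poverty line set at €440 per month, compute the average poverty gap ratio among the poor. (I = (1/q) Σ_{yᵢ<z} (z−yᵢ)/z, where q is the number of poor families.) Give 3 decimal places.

0.864

Poor units: 29×€60 (q = 29 of N = 118).
Relative gaps: 0.8636 (×29); sum = 25.045455.
The income-gap ratio divides by q (the poor only): 25.045455 / 29 = 0.864.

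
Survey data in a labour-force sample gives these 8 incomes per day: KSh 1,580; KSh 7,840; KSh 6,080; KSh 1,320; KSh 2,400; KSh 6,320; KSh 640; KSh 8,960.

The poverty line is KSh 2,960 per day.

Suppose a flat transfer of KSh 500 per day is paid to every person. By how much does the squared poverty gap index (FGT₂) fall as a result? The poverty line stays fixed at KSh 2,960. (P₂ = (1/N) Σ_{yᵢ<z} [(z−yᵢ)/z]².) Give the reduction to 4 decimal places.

Before: below the line — KSh 640, KSh 1,320, KSh 1,580, KSh 2,400; squared poverty gap index (FGT₂) = 0.146805.
After the KSh 500 transfer: below the line — KSh 1,140, KSh 1,820, KSh 2,080, KSh 2,900; squared poverty gap index (FGT₂) = 0.076898.
Reduction = 0.146805 − 0.076898 = 0.0699.

0.0699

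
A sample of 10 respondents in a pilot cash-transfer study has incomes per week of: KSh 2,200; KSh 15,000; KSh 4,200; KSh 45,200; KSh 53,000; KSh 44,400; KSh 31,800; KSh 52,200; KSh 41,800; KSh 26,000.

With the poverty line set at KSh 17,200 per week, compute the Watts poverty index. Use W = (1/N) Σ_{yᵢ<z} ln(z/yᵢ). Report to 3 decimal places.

Poor units: KSh 2,200, KSh 4,200, KSh 15,000 (q = 3 of N = 10).
Log shortfalls: ln(17200/2200) = 2.0565; ln(17200/4200) = 1.4098; ln(17200/15000) = 0.1369.
W = 3.603136 / 10 = 0.360.

0.360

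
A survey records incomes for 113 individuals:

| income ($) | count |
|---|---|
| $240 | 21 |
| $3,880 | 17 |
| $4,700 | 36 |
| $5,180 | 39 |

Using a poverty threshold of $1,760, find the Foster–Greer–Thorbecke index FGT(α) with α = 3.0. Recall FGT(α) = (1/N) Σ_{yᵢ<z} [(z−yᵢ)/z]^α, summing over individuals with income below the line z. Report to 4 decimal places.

Incomes under z: 21×$240 (q = 21 of N = 113).
Relative gaps: (1760−240)/1760 = 0.8636 (×21).
Raised to α = 3.0: 0.64416 (×21).
Sum = 13.527329; FGT(3.0) = 13.527329 / 113 = 0.1197.

0.1197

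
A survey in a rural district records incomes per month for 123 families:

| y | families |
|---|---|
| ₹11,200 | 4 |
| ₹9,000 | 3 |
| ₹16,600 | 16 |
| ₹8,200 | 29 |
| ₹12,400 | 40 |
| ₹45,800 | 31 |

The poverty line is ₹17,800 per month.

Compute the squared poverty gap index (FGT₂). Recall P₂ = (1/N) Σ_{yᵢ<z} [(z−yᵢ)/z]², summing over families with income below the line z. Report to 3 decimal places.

0.110

Below z: 29×₹8,200, 3×₹9,000, 4×₹11,200, 40×₹12,400, 16×₹16,600 (q = 92 of N = 123).
Shortfall ratios: (17800−8200)/17800 = 0.5393 (×29); (17800−9000)/17800 = 0.4944 (×3); (17800−11200)/17800 = 0.3708 (×4); (17800−12400)/17800 = 0.3034 (×40); (17800−16600)/17800 = 0.0674 (×16).
Squared: 0.2909 (×29); 0.2444 (×3); 0.1375 (×4); 0.0920 (×40); 0.0045 (×16).
Sum = 13.472541; P₂ = 13.472541 / 123 = 0.110.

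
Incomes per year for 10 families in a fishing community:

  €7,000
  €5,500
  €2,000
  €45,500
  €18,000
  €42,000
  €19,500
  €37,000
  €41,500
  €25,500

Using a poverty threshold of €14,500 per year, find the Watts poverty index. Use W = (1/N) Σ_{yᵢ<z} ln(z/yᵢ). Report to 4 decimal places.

Poor units: €2,000, €5,500, €7,000 (q = 3 of N = 10).
Log shortfalls: ln(14500/2000) = 1.9810; ln(14500/5500) = 0.9694; ln(14500/7000) = 0.7282.
W = 3.678641 / 10 = 0.3679.

0.3679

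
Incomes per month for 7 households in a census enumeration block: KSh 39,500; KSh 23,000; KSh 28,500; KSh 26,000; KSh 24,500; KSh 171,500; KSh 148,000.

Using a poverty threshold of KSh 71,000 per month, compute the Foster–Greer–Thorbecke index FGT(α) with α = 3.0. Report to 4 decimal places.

Poor units: KSh 23,000, KSh 24,500, KSh 26,000, KSh 28,500, KSh 39,500 (q = 5 of N = 7).
Gap ratios (z−y)/z: (71000−23000)/71000 = 0.6761; (71000−24500)/71000 = 0.6549; (71000−26000)/71000 = 0.6338; (71000−28500)/71000 = 0.5986; (71000−39500)/71000 = 0.4437.
Raised to α = 3.0: 0.30899; 0.28092; 0.25460; 0.21448; 0.08733.
Sum = 1.146327; FGT(3.0) = 1.146327 / 7 = 0.1638.

0.1638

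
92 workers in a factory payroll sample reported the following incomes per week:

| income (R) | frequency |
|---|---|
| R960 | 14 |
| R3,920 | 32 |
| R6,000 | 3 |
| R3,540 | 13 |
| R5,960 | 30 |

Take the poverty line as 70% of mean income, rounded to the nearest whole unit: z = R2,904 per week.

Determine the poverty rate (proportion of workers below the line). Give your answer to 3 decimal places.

14 of the 92 workers have income below R2,904.
H = 14/92 = 0.152.

0.152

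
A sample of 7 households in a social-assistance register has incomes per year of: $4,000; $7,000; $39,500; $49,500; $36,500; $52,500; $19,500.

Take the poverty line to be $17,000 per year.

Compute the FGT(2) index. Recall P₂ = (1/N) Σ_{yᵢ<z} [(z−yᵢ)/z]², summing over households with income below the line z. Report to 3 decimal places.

Below z: $4,000, $7,000 (q = 2 of N = 7).
Gap ratios (z−y)/z: (17000−4000)/17000 = 0.7647; (17000−7000)/17000 = 0.5882.
Squared: 0.5848; 0.3460.
Sum = 0.930796; P₂ = 0.930796 / 7 = 0.133.

0.133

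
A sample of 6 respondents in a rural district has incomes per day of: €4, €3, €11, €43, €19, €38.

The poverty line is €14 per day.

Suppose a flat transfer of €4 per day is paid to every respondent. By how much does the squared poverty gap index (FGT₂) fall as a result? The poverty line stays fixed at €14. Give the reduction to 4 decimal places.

Before: below the line — €3, €4, €11; squared poverty gap index (FGT₂) = 0.195578.
After the €4 transfer: below the line — €7, €8; squared poverty gap index (FGT₂) = 0.072279.
Reduction = 0.195578 − 0.072279 = 0.1233.

0.1233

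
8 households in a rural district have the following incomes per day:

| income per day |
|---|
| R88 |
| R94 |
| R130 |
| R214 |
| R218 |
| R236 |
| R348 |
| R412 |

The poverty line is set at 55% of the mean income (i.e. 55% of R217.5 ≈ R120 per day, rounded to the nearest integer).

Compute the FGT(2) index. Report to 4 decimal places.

Below the line: R88, R94 (q = 2 of N = 8).
Relative gaps: (120−88)/120 = 0.2667; (120−94)/120 = 0.2167.
Squared: 0.0711; 0.0469.
Sum = 0.118056; P₂ = 0.118056 / 8 = 0.0148.

0.0148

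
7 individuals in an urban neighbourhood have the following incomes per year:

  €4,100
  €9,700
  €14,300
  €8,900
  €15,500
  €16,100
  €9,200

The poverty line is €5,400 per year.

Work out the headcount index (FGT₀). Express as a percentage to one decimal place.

1 of the 7 individuals have income below €5,400.
H = 1/7 = 14.3%.

14.3%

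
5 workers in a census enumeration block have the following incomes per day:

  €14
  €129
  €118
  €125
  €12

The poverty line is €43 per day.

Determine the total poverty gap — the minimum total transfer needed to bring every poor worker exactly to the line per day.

€60

Poor units: €12, €14 (q = 2 of N = 5).
Individual gaps: 43−12 = 31; 43−14 = 29.
Aggregate gap = €60.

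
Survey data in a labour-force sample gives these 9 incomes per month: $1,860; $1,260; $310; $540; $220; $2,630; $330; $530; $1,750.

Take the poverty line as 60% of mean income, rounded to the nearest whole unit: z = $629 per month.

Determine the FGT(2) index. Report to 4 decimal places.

Incomes under z: $220, $310, $330, $530, $540 (q = 5 of N = 9).
Shortfall ratios: (629−220)/629 = 0.6502; (629−310)/629 = 0.5072; (629−330)/629 = 0.4754; (629−530)/629 = 0.1574; (629−540)/629 = 0.1415.
Squared: 0.4228; 0.2572; 0.2260; 0.0248; 0.0200.
Sum = 0.950774; P₂ = 0.950774 / 9 = 0.1056.

0.1056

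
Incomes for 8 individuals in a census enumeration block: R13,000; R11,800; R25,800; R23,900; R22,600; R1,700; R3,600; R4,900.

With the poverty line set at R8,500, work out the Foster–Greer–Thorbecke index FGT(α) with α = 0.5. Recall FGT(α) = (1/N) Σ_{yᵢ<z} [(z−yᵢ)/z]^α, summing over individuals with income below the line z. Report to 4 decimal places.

0.2881

Incomes under z: R1,700, R3,600, R4,900 (q = 3 of N = 8).
Normalized shortfalls: (8500−1700)/8500 = 0.8000; (8500−3600)/8500 = 0.5765; (8500−4900)/8500 = 0.4235.
Raised to α = 0.5: 0.89443; 0.75926; 0.65079.
Sum = 2.304475; FGT(0.5) = 2.304475 / 8 = 0.2881.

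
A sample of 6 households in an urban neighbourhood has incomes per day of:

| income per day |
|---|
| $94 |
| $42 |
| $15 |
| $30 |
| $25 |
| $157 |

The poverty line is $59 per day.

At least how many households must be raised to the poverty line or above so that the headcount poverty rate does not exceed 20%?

4 of the 6 households are poor, so H = 4/6 = 0.667.
A headcount ratio of at most 20% allows at most ⌊0.20 × 6⌋ = 1 poor households.
So at least 4 − 1 = 3 must be lifted.

3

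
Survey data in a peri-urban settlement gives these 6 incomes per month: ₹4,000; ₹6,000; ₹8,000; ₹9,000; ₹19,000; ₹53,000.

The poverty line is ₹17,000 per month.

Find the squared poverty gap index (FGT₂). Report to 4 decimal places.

Poor units: ₹4,000, ₹6,000, ₹8,000, ₹9,000 (q = 4 of N = 6).
Normalized shortfalls: (17000−4000)/17000 = 0.7647; (17000−6000)/17000 = 0.6471; (17000−8000)/17000 = 0.5294; (17000−9000)/17000 = 0.4706.
Squared: 0.5848; 0.4187; 0.2803; 0.2215.
Sum = 1.505190; P₂ = 1.505190 / 6 = 0.2509.

0.2509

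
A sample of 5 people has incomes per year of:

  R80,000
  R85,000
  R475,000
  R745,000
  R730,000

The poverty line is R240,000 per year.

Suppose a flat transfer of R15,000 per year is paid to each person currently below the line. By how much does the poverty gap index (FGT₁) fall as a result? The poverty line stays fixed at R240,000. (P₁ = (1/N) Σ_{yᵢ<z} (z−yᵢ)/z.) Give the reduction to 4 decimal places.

Before: below the line — R80,000, R85,000; poverty gap index (FGT₁) = 0.262500.
After the R15,000 transfer: below the line — R95,000, R100,000; poverty gap index (FGT₁) = 0.237500.
Reduction = 0.262500 − 0.237500 = 0.0250.

0.0250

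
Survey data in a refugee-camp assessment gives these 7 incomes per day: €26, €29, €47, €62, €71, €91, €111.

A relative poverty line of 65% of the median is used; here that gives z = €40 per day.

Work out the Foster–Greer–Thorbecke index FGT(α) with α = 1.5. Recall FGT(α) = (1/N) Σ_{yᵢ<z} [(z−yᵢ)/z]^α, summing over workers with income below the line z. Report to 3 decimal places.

0.050

Below the line: €26, €29 (q = 2 of N = 7).
Shortfall ratios: (40−26)/40 = 0.3500; (40−29)/40 = 0.2750.
Raised to α = 1.5: 0.20706; 0.14421.
Sum = 0.351274; FGT(1.5) = 0.351274 / 7 = 0.050.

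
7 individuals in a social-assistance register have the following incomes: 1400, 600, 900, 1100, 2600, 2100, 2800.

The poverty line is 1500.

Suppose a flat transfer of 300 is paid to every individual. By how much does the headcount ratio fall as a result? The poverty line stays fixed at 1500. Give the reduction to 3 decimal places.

0.143

Before: below the line — 600, 900, 1100, 1400; headcount ratio = 0.57143.
After the 300 transfer: below the line — 900, 1200, 1400; headcount ratio = 0.42857.
Reduction = 0.57143 − 0.42857 = 0.143.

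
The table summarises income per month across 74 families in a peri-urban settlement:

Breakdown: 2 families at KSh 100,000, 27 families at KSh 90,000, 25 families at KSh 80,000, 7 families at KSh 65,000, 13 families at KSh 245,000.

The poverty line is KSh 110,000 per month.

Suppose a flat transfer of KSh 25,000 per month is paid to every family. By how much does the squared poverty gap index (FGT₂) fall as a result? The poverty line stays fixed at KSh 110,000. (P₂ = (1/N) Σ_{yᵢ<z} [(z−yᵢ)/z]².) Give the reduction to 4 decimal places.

0.0494

Before: below the line — 7×KSh 65,000, 25×KSh 80,000, 27×KSh 90,000, 2×KSh 100,000; squared poverty gap index (FGT₂) = 0.053244.
After the KSh 25,000 transfer: below the line — 7×KSh 90,000, 25×KSh 105,000; squared poverty gap index (FGT₂) = 0.003825.
Reduction = 0.053244 − 0.003825 = 0.0494.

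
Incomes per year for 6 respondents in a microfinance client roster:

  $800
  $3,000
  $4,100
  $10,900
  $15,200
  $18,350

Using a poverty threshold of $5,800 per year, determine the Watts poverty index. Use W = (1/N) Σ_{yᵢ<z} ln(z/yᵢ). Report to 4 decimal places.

Incomes under z: $800, $3,000, $4,100 (q = 3 of N = 6).
ln(z/y) terms: ln(5800/800) = 1.9810; ln(5800/3000) = 0.6592; ln(5800/4100) = 0.3469.
W = 2.987118 / 6 = 0.4979.

0.4979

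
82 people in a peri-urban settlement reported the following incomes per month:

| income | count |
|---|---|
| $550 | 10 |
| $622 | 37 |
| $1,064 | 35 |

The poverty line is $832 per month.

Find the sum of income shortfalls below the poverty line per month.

$10,590

Poor units: 10×$550, 37×$622 (q = 47 of N = 82).
Individual gaps: 10×(832−550) = 2820; 37×(832−622) = 7770.
Aggregate gap = $10,590.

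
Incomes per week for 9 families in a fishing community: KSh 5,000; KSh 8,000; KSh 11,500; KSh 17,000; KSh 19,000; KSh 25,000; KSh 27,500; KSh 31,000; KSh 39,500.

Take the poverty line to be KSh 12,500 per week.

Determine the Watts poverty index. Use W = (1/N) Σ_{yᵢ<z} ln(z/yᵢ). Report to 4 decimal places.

0.1607

Incomes under z: KSh 5,000, KSh 8,000, KSh 11,500 (q = 3 of N = 9).
Log gaps: ln(12500/5000) = 0.9163; ln(12500/8000) = 0.4463; ln(12500/11500) = 0.0834.
W = 1.445959 / 9 = 0.1607.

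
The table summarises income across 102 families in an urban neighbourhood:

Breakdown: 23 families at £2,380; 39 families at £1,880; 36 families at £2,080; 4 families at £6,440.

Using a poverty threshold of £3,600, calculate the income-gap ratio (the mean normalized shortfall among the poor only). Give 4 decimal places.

Below z: 39×£1,880, 36×£2,080, 23×£2,380 (q = 98 of N = 102).
Relative gaps: 0.4778 (×39), 0.4222 (×36), 0.3389 (×23); sum = 41.627778.
I averages over the q = 98 poor units only: 41.627778 / 98 = 0.4248.

0.4248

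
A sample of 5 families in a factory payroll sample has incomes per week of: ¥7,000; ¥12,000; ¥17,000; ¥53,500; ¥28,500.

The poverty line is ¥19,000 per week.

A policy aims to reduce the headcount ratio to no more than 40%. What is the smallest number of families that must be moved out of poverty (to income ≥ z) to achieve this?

Currently q = 3 of N = 5 are below the line (H = 0.600).
A headcount ratio of at most 40% allows at most ⌊0.40 × 5⌋ = 2 poor families.
So at least 3 − 2 = 1 must be lifted.

1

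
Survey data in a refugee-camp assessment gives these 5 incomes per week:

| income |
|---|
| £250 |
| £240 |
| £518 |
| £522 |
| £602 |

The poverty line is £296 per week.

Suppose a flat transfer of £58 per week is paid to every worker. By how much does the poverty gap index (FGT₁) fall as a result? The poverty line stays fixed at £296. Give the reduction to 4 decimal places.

0.0689

Before: below the line — £240, £250; poverty gap index (FGT₁) = 0.068919.
After the £58 transfer: below the line — none; poverty gap index (FGT₁) = 0.000000.
Reduction = 0.068919 − 0.000000 = 0.0689.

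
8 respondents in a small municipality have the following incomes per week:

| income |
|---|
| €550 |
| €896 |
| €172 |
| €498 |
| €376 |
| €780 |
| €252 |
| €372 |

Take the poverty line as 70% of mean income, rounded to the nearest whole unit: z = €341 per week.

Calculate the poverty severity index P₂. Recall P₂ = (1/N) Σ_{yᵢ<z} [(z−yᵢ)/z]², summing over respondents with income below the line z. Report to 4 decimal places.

Poor units: €172, €252 (q = 2 of N = 8).
Relative gaps: (341−172)/341 = 0.4956; (341−252)/341 = 0.2610.
Squared: 0.2456; 0.0681.
Sum = 0.313740; P₂ = 0.313740 / 8 = 0.0392.

0.0392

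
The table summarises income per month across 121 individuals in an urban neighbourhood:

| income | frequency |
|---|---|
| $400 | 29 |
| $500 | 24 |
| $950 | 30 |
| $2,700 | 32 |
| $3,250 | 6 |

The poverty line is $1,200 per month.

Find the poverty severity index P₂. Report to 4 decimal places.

Incomes under z: 29×$400, 24×$500, 30×$950 (q = 83 of N = 121).
Relative gaps: (1200−400)/1200 = 0.6667 (×29); (1200−500)/1200 = 0.5833 (×24); (1200−950)/1200 = 0.2083 (×30).
Squared: 0.4444 (×29); 0.3403 (×24); 0.0434 (×30).
Sum = 22.357639; P₂ = 22.357639 / 121 = 0.1848.

0.1848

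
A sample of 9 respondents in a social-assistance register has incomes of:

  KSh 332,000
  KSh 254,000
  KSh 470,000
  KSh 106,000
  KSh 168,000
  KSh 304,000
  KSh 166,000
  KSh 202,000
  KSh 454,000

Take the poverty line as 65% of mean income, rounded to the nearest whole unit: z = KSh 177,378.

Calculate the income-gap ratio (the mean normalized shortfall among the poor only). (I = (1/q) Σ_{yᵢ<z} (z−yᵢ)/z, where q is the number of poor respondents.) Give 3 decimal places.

0.173

Incomes under z: KSh 106,000, KSh 166,000, KSh 168,000 (q = 3 of N = 9).
Shortfall ratios (z−y)/z: 0.4024, 0.0641, 0.0529; sum = 0.519422.
I averages over the q = 3 poor units only: 0.519422 / 3 = 0.173.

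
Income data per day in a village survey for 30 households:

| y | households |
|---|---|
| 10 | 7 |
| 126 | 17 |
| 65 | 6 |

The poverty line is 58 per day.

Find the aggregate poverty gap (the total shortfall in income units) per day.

336

Incomes under z: 7×10 (q = 7 of N = 30).
Individual gaps: 7×(58−10) = 336.
Aggregate gap = 336.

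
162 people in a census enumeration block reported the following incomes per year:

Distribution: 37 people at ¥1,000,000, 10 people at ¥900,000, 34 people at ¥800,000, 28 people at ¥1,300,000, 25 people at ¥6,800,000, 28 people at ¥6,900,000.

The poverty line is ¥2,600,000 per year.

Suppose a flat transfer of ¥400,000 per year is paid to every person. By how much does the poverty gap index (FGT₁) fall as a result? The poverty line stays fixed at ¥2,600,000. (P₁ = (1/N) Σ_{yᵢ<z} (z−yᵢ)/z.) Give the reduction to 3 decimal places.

Before: below the line — 34×¥800,000, 10×¥900,000, 37×¥1,000,000, 28×¥1,300,000; poverty gap index (FGT₁) = 0.41263.
After the ¥400,000 transfer: below the line — 34×¥1,200,000, 10×¥1,300,000, 37×¥1,400,000, 28×¥1,700,000; poverty gap index (FGT₁) = 0.30912.
Reduction = 0.41263 − 0.30912 = 0.104.

0.104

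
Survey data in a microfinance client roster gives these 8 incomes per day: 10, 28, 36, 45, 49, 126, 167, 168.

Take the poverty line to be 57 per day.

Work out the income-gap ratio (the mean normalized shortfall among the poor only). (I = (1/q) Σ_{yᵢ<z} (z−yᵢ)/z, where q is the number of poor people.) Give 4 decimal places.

0.4105

Poor units: 10, 28, 36, 45, 49 (q = 5 of N = 8).
Shortfall ratios (z−y)/z: 0.8246, 0.5088, 0.3684, 0.2105, 0.1404; sum = 2.052632.
The income-gap ratio divides by q (the poor only): 2.052632 / 5 = 0.4105.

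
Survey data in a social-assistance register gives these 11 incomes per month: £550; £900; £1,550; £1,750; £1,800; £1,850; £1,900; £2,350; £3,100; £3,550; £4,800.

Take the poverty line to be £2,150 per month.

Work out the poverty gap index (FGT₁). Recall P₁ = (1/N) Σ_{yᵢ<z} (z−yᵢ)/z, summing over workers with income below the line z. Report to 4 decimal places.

0.2008

Incomes under z: £550, £900, £1,550, £1,750, £1,800, £1,850, £1,900 (q = 7 of N = 11).
Shortfall ratios: (2150−550)/2150 = 0.7442; (2150−900)/2150 = 0.5814; (2150−1550)/2150 = 0.2791; (2150−1750)/2150 = 0.1860; (2150−1800)/2150 = 0.1628; (2150−1850)/2150 = 0.1395; (2150−1900)/2150 = 0.1163.
Sum of shortfalls = 2.209302; P₁ averages over all N: 2.209302 / 11 = 0.2008.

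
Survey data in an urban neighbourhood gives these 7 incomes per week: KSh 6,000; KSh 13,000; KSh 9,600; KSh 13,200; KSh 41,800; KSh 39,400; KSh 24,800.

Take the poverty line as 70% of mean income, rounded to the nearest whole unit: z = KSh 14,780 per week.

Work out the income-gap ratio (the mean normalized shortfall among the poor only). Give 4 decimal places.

Below the line: KSh 6,000, KSh 9,600, KSh 13,000, KSh 13,200 (q = 4 of N = 7).
Shortfall ratios (z−y)/z: 0.5940, 0.3505, 0.1204, 0.1069; sum = 1.171854.
The income-gap ratio divides by q (the poor only): 1.171854 / 4 = 0.2930.

0.2930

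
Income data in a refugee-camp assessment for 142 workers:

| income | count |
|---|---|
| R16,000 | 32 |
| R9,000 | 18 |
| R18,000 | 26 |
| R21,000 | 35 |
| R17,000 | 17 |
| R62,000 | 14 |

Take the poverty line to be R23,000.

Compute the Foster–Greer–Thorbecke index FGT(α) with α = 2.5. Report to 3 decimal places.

0.057

Below the line: 18×R9,000, 32×R16,000, 17×R17,000, 26×R18,000, 35×R21,000 (q = 128 of N = 142).
Gap ratios (z−y)/z: (23000−9000)/23000 = 0.6087 (×18); (23000−16000)/23000 = 0.3043 (×32); (23000−17000)/23000 = 0.2609 (×17); (23000−18000)/23000 = 0.2174 (×26); (23000−21000)/23000 = 0.0870 (×35).
Raised to α = 2.5: 0.28907 (×18); 0.05110 (×32); 0.03476 (×17); 0.02203 (×26); 0.00223 (×35).
Sum = 8.080279; FGT(2.5) = 8.080279 / 142 = 0.057.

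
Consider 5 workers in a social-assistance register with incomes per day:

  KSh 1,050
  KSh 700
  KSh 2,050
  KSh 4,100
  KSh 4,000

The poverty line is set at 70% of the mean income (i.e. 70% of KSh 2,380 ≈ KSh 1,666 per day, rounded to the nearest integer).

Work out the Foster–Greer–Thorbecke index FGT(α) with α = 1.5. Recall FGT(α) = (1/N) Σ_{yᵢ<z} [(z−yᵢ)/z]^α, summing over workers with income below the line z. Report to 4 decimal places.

Below the line: KSh 700, KSh 1,050 (q = 2 of N = 5).
Relative gaps: (1666−700)/1666 = 0.5798; (1666−1050)/1666 = 0.3697.
Raised to α = 1.5: 0.44152; 0.22483.
Sum = 0.666355; FGT(1.5) = 0.666355 / 5 = 0.1333.

0.1333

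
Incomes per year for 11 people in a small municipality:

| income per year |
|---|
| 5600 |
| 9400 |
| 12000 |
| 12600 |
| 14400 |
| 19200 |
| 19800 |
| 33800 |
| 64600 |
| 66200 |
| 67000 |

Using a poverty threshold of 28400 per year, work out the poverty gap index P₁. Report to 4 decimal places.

0.3387

Incomes under z: 5600, 9400, 12000, 12600, 14400, 19200, 19800 (q = 7 of N = 11).
Relative gaps: (28400−5600)/28400 = 0.8028; (28400−9400)/28400 = 0.6690; (28400−12000)/28400 = 0.5775; (28400−12600)/28400 = 0.5563; (28400−14400)/28400 = 0.4930; (28400−19200)/28400 = 0.3239; (28400−19800)/28400 = 0.3028.
Sum of shortfalls = 3.725352; P₁ averages over all N: 3.725352 / 11 = 0.3387.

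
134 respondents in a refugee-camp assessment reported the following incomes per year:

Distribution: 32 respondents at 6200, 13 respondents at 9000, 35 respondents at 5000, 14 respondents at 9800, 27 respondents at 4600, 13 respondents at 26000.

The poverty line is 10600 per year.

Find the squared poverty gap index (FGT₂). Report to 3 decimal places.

0.181

Below the line: 27×4600, 35×5000, 32×6200, 13×9000, 14×9800 (q = 121 of N = 134).
Normalized shortfalls: (10600−4600)/10600 = 0.5660 (×27); (10600−5000)/10600 = 0.5283 (×35); (10600−6200)/10600 = 0.4151 (×32); (10600−9000)/10600 = 0.1509 (×13); (10600−9800)/10600 = 0.0755 (×14).
Squared: 0.3204 (×27); 0.2791 (×35); 0.1723 (×32); 0.0228 (×13); 0.0057 (×14).
Sum = 24.309007; P₂ = 24.309007 / 134 = 0.181.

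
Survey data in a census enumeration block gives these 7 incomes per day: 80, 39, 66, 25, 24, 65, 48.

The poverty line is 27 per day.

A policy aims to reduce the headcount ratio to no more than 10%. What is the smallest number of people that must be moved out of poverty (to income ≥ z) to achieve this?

Currently q = 2 of N = 7 are below the line (H = 0.286).
A headcount ratio of at most 10% allows at most ⌊0.10 × 7⌋ = 0 poor people.
So at least 2 − 0 = 2 must be lifted.

2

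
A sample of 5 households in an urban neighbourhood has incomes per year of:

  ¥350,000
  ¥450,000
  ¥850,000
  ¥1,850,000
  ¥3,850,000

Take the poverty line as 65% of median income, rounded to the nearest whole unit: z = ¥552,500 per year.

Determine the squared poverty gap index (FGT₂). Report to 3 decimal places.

0.034

Poor units: ¥350,000, ¥450,000 (q = 2 of N = 5).
Gap ratios (z−y)/z: (552500−350000)/552500 = 0.3665; (552500−450000)/552500 = 0.1855.
Squared: 0.1343; 0.0344.
Sum = 0.168752; P₂ = 0.168752 / 5 = 0.034.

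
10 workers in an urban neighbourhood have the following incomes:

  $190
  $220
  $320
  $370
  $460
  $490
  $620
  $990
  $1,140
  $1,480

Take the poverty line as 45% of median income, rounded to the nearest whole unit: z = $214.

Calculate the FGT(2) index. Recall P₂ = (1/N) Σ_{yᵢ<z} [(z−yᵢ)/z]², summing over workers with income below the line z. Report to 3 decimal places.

Below z: $190 (q = 1 of N = 10).
Normalized shortfalls: (214−190)/214 = 0.1121.
Squared: 0.0126.
Sum = 0.012578; P₂ = 0.012578 / 10 = 0.001.

0.001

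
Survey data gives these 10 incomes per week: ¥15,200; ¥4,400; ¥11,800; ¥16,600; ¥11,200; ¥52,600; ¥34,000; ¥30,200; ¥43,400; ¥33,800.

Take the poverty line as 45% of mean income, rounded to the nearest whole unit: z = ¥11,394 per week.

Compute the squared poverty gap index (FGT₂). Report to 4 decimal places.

Incomes under z: ¥4,400, ¥11,200 (q = 2 of N = 10).
Gap ratios (z−y)/z: (11394−4400)/11394 = 0.6138; (11394−11200)/11394 = 0.0170.
Squared: 0.3768; 0.0003.
Sum = 0.377079; P₂ = 0.377079 / 10 = 0.0377.

0.0377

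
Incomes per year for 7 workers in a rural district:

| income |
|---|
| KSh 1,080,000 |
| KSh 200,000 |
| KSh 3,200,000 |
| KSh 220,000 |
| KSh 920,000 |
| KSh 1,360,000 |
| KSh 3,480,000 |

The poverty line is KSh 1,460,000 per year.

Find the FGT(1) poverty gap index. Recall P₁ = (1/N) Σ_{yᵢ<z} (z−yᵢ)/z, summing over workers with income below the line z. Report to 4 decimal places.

Incomes under z: KSh 200,000, KSh 220,000, KSh 920,000, KSh 1,080,000, KSh 1,360,000 (q = 5 of N = 7).
Relative gaps: (1460000−200000)/1460000 = 0.8630; (1460000−220000)/1460000 = 0.8493; (1460000−920000)/1460000 = 0.3699; (1460000−1080000)/1460000 = 0.2603; (1460000−1360000)/1460000 = 0.0685.
Σ = 2.410959. Dividing by the full population N = 7 gives P₁ = 0.3444.

0.3444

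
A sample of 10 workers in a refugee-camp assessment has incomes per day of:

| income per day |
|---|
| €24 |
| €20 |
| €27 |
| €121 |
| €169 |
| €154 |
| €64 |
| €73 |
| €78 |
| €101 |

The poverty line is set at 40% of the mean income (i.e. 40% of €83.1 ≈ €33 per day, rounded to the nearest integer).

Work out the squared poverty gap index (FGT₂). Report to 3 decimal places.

Below the line: €20, €24, €27 (q = 3 of N = 10).
Gap ratios (z−y)/z: (33−20)/33 = 0.3939; (33−24)/33 = 0.2727; (33−27)/33 = 0.1818.
Squared: 0.1552; 0.0744; 0.0331.
Sum = 0.262626; P₂ = 0.262626 / 10 = 0.026.

0.026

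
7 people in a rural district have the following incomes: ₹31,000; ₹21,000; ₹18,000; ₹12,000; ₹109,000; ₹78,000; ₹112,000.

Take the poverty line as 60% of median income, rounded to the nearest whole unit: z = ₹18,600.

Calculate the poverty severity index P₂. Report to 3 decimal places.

Poor units: ₹12,000, ₹18,000 (q = 2 of N = 7).
Relative gaps: (18600−12000)/18600 = 0.3548; (18600−18000)/18600 = 0.0323.
Squared: 0.1259; 0.0010.
Sum = 0.126951; P₂ = 0.126951 / 7 = 0.018.

0.018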